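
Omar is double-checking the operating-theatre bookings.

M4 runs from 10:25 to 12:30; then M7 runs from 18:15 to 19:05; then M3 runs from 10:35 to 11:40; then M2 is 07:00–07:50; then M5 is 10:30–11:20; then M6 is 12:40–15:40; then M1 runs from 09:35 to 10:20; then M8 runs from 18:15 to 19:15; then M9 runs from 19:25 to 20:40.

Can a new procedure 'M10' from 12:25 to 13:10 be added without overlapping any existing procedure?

No — it overlaps M4, M6

M2: ends 07:50 at or before M10 starts 12:25 → clear.
M1: ends 10:20 at or before M10 starts 12:25 → clear.
M4: starts 10:25 before M10 ends 13:10, and ends 12:30 after M10 starts 12:25 → overlap.
M5: ends 11:20 at or before M10 starts 12:25 → clear.
M3: ends 11:40 at or before M10 starts 12:25 → clear.
M6: starts 12:40 before M10 ends 13:10, and ends 15:40 after M10 starts 12:25 → overlap.
M7: starts 18:15 at or after M10 ends 13:10 → clear.
M8: starts 18:15 at or after M10 ends 13:10 → clear.
M9: starts 19:25 at or after M10 ends 13:10 → clear.
M10 overlaps M4, M6.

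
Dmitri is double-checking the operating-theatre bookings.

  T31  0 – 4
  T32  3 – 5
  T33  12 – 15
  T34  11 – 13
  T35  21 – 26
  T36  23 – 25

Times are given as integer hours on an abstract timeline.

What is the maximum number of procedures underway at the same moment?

Walk through starts and ends in time order (an end at T is processed before a start at T):
0 start T31 → 1
3 start T32 → 2
4 end T31 → 1
5 end T32 → 0
11 start T34 → 1
12 start T33 → 2
13 end T34 → 1
15 end T33 → 0
21 start T35 → 1
23 start T36 → 2
25 end T36 → 1
26 end T35 → 0
Peak is 2, at 3 (T31, T32).

2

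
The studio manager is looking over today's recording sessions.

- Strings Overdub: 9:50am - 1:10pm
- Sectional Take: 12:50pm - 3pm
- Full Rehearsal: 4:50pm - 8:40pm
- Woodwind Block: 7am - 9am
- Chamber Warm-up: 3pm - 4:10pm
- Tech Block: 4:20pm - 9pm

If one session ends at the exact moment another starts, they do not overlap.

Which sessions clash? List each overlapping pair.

Full Rehearsal & Tech Block, Sectional Take & Strings Overdub

Sorted by start: Woodwind Block, Strings Overdub, Sectional Take, Chamber Warm-up, Tech Block, Full Rehearsal.
Strings Overdub starts after Woodwind Block ends, so Woodwind Block has no further overlaps.
Sectional Take starts before Strings Overdub ends → Strings Overdub and Sectional Take overlap.
Chamber Warm-up starts after Strings Overdub ends, so Strings Overdub has no further overlaps.
Chamber Warm-up starts exactly when Sectional Take ends (back-to-back, no overlap), so Sectional Take has no further overlaps.
Tech Block starts after Chamber Warm-up ends, so Chamber Warm-up has no further overlaps.
Full Rehearsal starts before Tech Block ends → Tech Block and Full Rehearsal overlap.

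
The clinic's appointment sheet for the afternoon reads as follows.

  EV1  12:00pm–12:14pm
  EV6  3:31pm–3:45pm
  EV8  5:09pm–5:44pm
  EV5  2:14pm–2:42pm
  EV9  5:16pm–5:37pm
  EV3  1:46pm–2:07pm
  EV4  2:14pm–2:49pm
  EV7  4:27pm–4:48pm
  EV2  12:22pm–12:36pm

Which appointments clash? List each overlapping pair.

Sorted by start: EV1, EV2, EV3, EV4, EV5, EV6, EV7, EV8, EV9.
EV2 starts after EV1 ends; EV1 is clear from here.
EV3 starts after EV2 ends; EV2 is clear from here.
EV4 starts after EV3 ends; EV3 is clear from here.
EV5 starts before EV4 ends → EV4 and EV5 overlap.
EV6 starts after EV4 ends; EV4 is clear from here.
EV6 starts after EV5 ends; EV5 is clear from here.
EV7 starts after EV6 ends; EV6 is clear from here.
EV8 starts after EV7 ends; EV7 is clear from here.
EV9 starts before EV8 ends → EV8 and EV9 overlap.

EV4 & EV5, EV8 & EV9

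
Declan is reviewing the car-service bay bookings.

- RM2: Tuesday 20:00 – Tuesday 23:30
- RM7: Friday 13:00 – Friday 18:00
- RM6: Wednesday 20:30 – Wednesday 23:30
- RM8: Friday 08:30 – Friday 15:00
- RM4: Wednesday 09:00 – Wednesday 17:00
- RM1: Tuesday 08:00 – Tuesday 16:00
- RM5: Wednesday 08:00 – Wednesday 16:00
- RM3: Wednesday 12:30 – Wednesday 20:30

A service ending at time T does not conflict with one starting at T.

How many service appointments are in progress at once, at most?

3

Sort all start/end points and keep a running count:
Tuesday 08:00 start RM1 → 1
Tuesday 16:00 end RM1 → 0
Tuesday 20:00 start RM2 → 1
Tuesday 23:30 end RM2 → 0
Wednesday 08:00 start RM5 → 1
Wednesday 09:00 start RM4 → 2
Wednesday 12:30 start RM3 → 3
Wednesday 16:00 end RM5 → 2
Wednesday 17:00 end RM4 → 1
Wednesday 20:30 end RM3 → 0
Wednesday 20:30 start RM6 → 1
Wednesday 23:30 end RM6 → 0
Friday 08:30 start RM8 → 1
Friday 13:00 start RM7 → 2
Friday 15:00 end RM8 → 1
Friday 18:00 end RM7 → 0
Peak is 3, at Wednesday 12:30 (RM3, RM4, RM5).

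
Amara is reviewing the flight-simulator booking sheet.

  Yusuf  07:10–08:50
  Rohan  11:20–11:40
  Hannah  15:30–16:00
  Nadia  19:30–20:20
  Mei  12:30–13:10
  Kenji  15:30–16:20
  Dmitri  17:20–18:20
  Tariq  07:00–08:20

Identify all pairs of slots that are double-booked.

Sorted by start: Tariq, Yusuf, Rohan, Mei, Hannah, Kenji, Dmitri, Nadia.
Yusuf starts before Tariq ends → Tariq and Yusuf overlap.
Rohan starts after Tariq ends — done with Tariq.
Rohan starts after Yusuf ends — done with Yusuf.
Mei starts after Rohan ends — done with Rohan.
Hannah starts after Mei ends — done with Mei.
Kenji starts before Hannah ends → Hannah and Kenji overlap.
Dmitri starts after Hannah ends — done with Hannah.
Dmitri starts after Kenji ends — done with Kenji.
Nadia starts after Dmitri ends.

Hannah & Kenji, Tariq & Yusuf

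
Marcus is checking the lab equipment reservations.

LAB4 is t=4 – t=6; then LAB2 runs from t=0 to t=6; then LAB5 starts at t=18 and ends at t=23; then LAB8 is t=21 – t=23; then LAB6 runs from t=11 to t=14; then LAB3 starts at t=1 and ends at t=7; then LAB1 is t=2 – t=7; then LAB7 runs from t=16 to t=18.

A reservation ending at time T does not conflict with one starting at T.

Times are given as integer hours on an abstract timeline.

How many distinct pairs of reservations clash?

Sorted by start: LAB2, LAB3, LAB1, LAB4, LAB6, LAB7, LAB5, LAB8.
LAB3 starts before LAB2 ends → LAB2 and LAB3 overlap.
LAB1 starts before LAB2 ends → LAB2 and LAB1 overlap.
LAB4 starts before LAB2 ends → LAB2 and LAB4 overlap.
LAB6 starts after LAB2 ends, so nothing later overlaps LAB2 either.
LAB1 starts before LAB3 ends → LAB3 and LAB1 overlap.
LAB4 starts before LAB3 ends → LAB3 and LAB4 overlap.
LAB6 starts after LAB3 ends, so nothing later overlaps LAB3 either.
LAB4 starts before LAB1 ends → LAB1 and LAB4 overlap.
LAB6 starts after LAB1 ends, so nothing later overlaps LAB1 either.
LAB6 starts after LAB4 ends, so nothing later overlaps LAB4 either.
LAB7 starts after LAB6 ends, so nothing later overlaps LAB6 either.
LAB5 starts exactly when LAB7 ends (back-to-back, no overlap), so nothing later overlaps LAB7 either.
LAB8 starts before LAB5 ends → LAB5 and LAB8 overlap.
Overlapping pairs: LAB1 & LAB2, LAB1 & LAB3, LAB1 & LAB4, LAB2 & LAB3, LAB2 & LAB4, LAB3 & LAB4, LAB5 & LAB8 — 7 in total.

7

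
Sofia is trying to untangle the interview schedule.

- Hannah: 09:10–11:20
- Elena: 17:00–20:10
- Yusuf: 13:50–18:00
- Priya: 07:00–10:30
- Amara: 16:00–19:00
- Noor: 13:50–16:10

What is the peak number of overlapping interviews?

Walk through starts and ends in time order (an end at T is processed before a start at T):
07:00 start Priya → 1
09:10 start Hannah → 2
10:30 end Priya → 1
11:20 end Hannah → 0
13:50 start Noor → 1
13:50 start Yusuf → 2
16:00 start Amara → 3
16:10 end Noor → 2
17:00 start Elena → 3
18:00 end Yusuf → 2
19:00 end Amara → 1
20:10 end Elena → 0
Peak is 3, at 16:00 (Amara, Noor, Yusuf).

3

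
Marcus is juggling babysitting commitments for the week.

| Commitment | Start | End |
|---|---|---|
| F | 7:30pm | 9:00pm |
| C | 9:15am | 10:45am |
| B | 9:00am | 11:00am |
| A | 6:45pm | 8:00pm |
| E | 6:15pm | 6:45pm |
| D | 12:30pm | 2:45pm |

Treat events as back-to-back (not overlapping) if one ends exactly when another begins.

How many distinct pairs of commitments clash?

Check each pair: they overlap iff neither finishes before the other starts.
Sorted by start: B, C, D, E, A, F.
C starts before B ends → B and C overlap.
D starts after B ends; B is clear from here.
D starts after C ends; C is clear from here.
E starts after D ends; D is clear from here.
A starts exactly when E ends (back-to-back, no overlap); E is clear from here.
F starts before A ends → A and F overlap.
Overlapping pairs: A & F, B & C — 2 in total.

2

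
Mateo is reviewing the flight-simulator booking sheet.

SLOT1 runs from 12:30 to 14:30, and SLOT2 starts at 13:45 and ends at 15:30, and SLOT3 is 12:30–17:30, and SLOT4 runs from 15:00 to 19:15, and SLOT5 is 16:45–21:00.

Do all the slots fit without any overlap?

Sorted by start: SLOT1, SLOT3, SLOT2, SLOT4, SLOT5.
SLOT3 starts before SLOT1 ends → SLOT1 and SLOT3 overlap.
That's a conflict, so the schedule is not conflict-free.

No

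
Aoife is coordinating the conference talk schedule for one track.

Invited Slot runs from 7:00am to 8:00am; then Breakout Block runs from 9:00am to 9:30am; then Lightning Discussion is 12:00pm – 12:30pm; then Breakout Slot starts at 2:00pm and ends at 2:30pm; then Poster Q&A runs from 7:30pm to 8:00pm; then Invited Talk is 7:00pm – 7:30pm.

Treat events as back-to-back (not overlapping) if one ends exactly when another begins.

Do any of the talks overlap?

Sorted by start: Invited Slot, Breakout Block, Lightning Discussion, Breakout Slot, Invited Talk, Poster Q&A.
Breakout Block starts after Invited Slot ends; Invited Slot is clear from here.
Lightning Discussion starts after Breakout Block ends; Breakout Block is clear from here.
Breakout Slot starts after Lightning Discussion ends; Lightning Discussion is clear from here.
Invited Talk starts after Breakout Slot ends; Breakout Slot is clear from here.
Poster Q&A starts exactly when Invited Talk ends (back-to-back, no overlap).
Every pair is clear; the schedule has no overlaps.

No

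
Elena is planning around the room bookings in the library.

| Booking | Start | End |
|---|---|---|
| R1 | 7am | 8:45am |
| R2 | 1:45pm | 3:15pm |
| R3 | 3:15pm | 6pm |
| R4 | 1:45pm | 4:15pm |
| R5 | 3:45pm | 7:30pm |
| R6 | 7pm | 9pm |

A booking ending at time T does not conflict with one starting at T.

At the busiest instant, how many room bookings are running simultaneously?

3

Walk through starts and ends in time order (an end at T is processed before a start at T):
7am start R1 → 1
8:45am end R1 → 0
1:45pm start R2 → 1
1:45pm start R4 → 2
3:15pm end R2 → 1
3:15pm start R3 → 2
3:45pm start R5 → 3
4:15pm end R4 → 2
6pm end R3 → 1
7pm start R6 → 2
7:30pm end R5 → 1
9pm end R6 → 0
Peak is 3, at 3:45pm (R3, R4, R5).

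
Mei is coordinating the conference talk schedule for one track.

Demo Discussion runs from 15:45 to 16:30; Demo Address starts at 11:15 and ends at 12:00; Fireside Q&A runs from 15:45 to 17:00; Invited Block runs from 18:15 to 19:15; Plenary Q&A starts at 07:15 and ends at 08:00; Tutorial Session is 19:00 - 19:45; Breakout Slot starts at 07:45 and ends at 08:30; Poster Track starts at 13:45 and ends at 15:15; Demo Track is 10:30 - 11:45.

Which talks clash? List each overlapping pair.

Sorted by start: Plenary Q&A, Breakout Slot, Demo Track, Demo Address, Poster Track, Fireside Q&A, Demo Discussion, Invited Block, Tutorial Session.
Breakout Slot starts before Plenary Q&A ends → Plenary Q&A and Breakout Slot overlap.
Demo Track starts after Plenary Q&A ends — done with Plenary Q&A.
Demo Track starts after Breakout Slot ends — done with Breakout Slot.
Demo Address starts before Demo Track ends → Demo Track and Demo Address overlap.
Poster Track starts after Demo Track ends — done with Demo Track.
Poster Track starts after Demo Address ends — done with Demo Address.
Fireside Q&A starts after Poster Track ends — done with Poster Track.
Demo Discussion starts before Fireside Q&A ends → Fireside Q&A and Demo Discussion overlap.
Invited Block starts after Fireside Q&A ends — done with Fireside Q&A.
Invited Block starts after Demo Discussion ends — done with Demo Discussion.
Tutorial Session starts before Invited Block ends → Invited Block and Tutorial Session overlap.

Breakout Slot & Plenary Q&A, Demo Address & Demo Track, Demo Discussion & Fireside Q&A, Invited Block & Tutorial Session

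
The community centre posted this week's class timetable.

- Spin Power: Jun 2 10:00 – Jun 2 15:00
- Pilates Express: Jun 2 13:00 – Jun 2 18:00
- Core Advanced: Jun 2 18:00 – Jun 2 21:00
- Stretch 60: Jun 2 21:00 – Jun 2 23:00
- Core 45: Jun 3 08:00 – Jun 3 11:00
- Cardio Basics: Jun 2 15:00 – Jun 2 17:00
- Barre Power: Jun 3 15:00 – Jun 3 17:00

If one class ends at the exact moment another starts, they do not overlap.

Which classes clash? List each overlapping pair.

Sorted by start: Spin Power, Pilates Express, Cardio Basics, Core Advanced, Stretch 60, Core 45, Barre Power.
Pilates Express starts before Spin Power ends → Spin Power and Pilates Express overlap.
Cardio Basics starts exactly when Spin Power ends (back-to-back, no overlap); Spin Power is clear from here.
Cardio Basics starts before Pilates Express ends → Pilates Express and Cardio Basics overlap.
Core Advanced starts exactly when Pilates Express ends (back-to-back, no overlap); Pilates Express is clear from here.
Core Advanced starts after Cardio Basics ends; Cardio Basics is clear from here.
Stretch 60 starts exactly when Core Advanced ends (back-to-back, no overlap); Core Advanced is clear from here.
Core 45 starts after Stretch 60 ends; Stretch 60 is clear from here.
Barre Power starts after Core 45 ends.

Cardio Basics & Pilates Express, Pilates Express & Spin Power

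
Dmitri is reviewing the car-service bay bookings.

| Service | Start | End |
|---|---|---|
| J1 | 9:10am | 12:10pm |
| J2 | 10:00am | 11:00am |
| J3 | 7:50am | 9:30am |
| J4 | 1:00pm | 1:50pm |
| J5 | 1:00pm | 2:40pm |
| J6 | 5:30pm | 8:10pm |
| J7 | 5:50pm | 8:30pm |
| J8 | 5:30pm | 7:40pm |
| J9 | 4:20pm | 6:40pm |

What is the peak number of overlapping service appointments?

4

Sweep the timeline, counting +1 at each start and −1 at each end (ends before starts at a tie):
7:50am start J3 → 1
9:10am start J1 → 2
9:30am end J3 → 1
10:00am start J2 → 2
11:00am end J2 → 1
12:10pm end J1 → 0
1:00pm start J4 → 1
1:00pm start J5 → 2
1:50pm end J4 → 1
2:40pm end J5 → 0
4:20pm start J9 → 1
5:30pm start J6 → 2
5:30pm start J8 → 3
5:50pm start J7 → 4
6:40pm end J9 → 3
7:40pm end J8 → 2
8:10pm end J6 → 1
8:30pm end J7 → 0
Peak is 4, at 5:50pm (J6, J7, J8, J9).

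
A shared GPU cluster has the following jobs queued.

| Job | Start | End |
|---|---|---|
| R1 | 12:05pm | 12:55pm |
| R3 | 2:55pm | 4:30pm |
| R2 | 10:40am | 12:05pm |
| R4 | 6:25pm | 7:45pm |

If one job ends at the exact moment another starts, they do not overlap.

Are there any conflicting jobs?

No

Sorted by start: R2, R1, R3, R4.
R1 starts exactly when R2 ends (back-to-back, no overlap), so nothing later overlaps R2 either.
R3 starts after R1 ends, so nothing later overlaps R1 either.
R4 starts after R3 ends.
Every pair is clear; the schedule has no overlaps.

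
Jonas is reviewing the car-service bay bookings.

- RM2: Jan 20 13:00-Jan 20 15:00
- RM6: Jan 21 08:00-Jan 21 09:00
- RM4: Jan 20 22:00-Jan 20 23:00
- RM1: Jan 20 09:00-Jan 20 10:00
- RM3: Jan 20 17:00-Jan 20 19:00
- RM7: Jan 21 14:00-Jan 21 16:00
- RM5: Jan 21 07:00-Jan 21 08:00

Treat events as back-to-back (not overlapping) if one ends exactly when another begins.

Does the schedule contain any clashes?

No

Sorted by start: RM1, RM2, RM3, RM4, RM5, RM6, RM7.
RM2 starts after RM1 ends — done with RM1.
RM3 starts after RM2 ends — done with RM2.
RM4 starts after RM3 ends — done with RM3.
RM5 starts after RM4 ends — done with RM4.
RM6 starts exactly when RM5 ends (back-to-back, no overlap) — done with RM5.
RM7 starts after RM6 ends.
Every pair is clear; the schedule has no overlaps.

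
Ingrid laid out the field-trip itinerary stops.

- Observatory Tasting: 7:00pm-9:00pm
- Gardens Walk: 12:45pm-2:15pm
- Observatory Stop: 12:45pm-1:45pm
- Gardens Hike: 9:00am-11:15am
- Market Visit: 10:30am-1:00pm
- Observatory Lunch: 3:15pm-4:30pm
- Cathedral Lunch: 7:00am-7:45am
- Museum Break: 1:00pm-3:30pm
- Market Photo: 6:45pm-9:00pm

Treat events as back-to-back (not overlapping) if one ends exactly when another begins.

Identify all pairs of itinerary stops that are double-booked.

Gardens Hike & Market Visit, Gardens Walk & Market Visit, Gardens Walk & Museum Break, Gardens Walk & Observatory Stop, Market Photo & Observatory Tasting, Market Visit & Observatory Stop, Museum Break & Observatory Lunch, Museum Break & Observatory Stop

Two intervals overlap when each starts before the other ends.
Sorted by start: Cathedral Lunch, Gardens Hike, Market Visit, Observatory Stop, Gardens Walk, Museum Break, Observatory Lunch, Market Photo, Observatory Tasting.
Gardens Hike starts after Cathedral Lunch ends, so Cathedral Lunch has no further overlaps.
Market Visit starts before Gardens Hike ends → Gardens Hike and Market Visit overlap.
Observatory Stop starts after Gardens Hike ends, so Gardens Hike has no further overlaps.
Observatory Stop starts before Market Visit ends → Market Visit and Observatory Stop overlap.
Gardens Walk starts before Market Visit ends → Market Visit and Gardens Walk overlap.
Museum Break starts exactly when Market Visit ends (back-to-back, no overlap), so Market Visit has no further overlaps.
Gardens Walk starts before Observatory Stop ends → Observatory Stop and Gardens Walk overlap.
Museum Break starts before Observatory Stop ends → Observatory Stop and Museum Break overlap.
Observatory Lunch starts after Observatory Stop ends, so Observatory Stop has no further overlaps.
Museum Break starts before Gardens Walk ends → Gardens Walk and Museum Break overlap.
Observatory Lunch starts after Gardens Walk ends, so Gardens Walk has no further overlaps.
Observatory Lunch starts before Museum Break ends → Museum Break and Observatory Lunch overlap.
Market Photo starts after Museum Break ends, so Museum Break has no further overlaps.
Market Photo starts after Observatory Lunch ends, so Observatory Lunch has no further overlaps.
Observatory Tasting starts before Market Photo ends → Market Photo and Observatory Tasting overlap.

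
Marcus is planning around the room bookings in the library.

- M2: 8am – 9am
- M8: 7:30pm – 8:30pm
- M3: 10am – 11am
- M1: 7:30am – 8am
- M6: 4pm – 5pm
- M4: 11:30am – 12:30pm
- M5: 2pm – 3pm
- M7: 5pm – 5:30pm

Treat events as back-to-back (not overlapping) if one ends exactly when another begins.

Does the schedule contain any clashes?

No

Sorted by start: M1, M2, M3, M4, M5, M6, M7, M8.
M2 starts exactly when M1 ends (back-to-back, no overlap); M1 is clear from here.
M3 starts after M2 ends; M2 is clear from here.
M4 starts after M3 ends; M3 is clear from here.
M5 starts after M4 ends; M4 is clear from here.
M6 starts after M5 ends; M5 is clear from here.
M7 starts exactly when M6 ends (back-to-back, no overlap); M6 is clear from here.
M8 starts after M7 ends.
Every pair is clear; the schedule has no overlaps.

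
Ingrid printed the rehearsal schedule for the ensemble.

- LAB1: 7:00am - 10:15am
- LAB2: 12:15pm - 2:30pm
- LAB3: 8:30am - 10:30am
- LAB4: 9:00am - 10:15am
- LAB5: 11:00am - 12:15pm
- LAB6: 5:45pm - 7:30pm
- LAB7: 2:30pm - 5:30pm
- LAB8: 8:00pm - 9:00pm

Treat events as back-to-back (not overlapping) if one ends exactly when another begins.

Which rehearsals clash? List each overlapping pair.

LAB1 & LAB3, LAB1 & LAB4, LAB3 & LAB4

Sorted by start: LAB1, LAB3, LAB4, LAB5, LAB2, LAB7, LAB6, LAB8.
LAB3 starts before LAB1 ends → LAB1 and LAB3 overlap.
LAB4 starts before LAB1 ends → LAB1 and LAB4 overlap.
LAB5 starts after LAB1 ends; LAB1 is clear from here.
LAB4 starts before LAB3 ends → LAB3 and LAB4 overlap.
LAB5 starts after LAB3 ends; LAB3 is clear from here.
LAB5 starts after LAB4 ends; LAB4 is clear from here.
LAB2 starts exactly when LAB5 ends (back-to-back, no overlap); LAB5 is clear from here.
LAB7 starts exactly when LAB2 ends (back-to-back, no overlap); LAB2 is clear from here.
LAB6 starts after LAB7 ends; LAB7 is clear from here.
LAB8 starts after LAB6 ends.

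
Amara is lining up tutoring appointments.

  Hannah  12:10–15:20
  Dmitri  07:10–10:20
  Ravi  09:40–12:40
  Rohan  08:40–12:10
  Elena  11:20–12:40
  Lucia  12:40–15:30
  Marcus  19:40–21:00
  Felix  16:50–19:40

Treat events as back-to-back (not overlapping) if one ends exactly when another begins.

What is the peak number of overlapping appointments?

Sort all start/end points and keep a running count:
07:10 start Dmitri → 1
08:40 start Rohan → 2
09:40 start Ravi → 3
10:20 end Dmitri → 2
11:20 start Elena → 3
12:10 end Rohan → 2
12:10 start Hannah → 3
12:40 end Elena → 2
12:40 end Ravi → 1
12:40 start Lucia → 2
15:20 end Hannah → 1
15:30 end Lucia → 0
16:50 start Felix → 1
19:40 end Felix → 0
19:40 start Marcus → 1
21:00 end Marcus → 0
Peak is 3, at 09:40 (Dmitri, Ravi, Rohan).

3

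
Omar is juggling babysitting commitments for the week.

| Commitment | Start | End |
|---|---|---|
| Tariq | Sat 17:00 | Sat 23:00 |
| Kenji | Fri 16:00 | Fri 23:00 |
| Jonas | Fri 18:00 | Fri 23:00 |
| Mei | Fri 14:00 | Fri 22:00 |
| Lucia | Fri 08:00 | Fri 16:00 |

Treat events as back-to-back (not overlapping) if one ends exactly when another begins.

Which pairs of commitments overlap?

Sorted by start: Lucia, Mei, Kenji, Jonas, Tariq.
Mei starts before Lucia ends → Lucia and Mei overlap.
Kenji starts exactly when Lucia ends (back-to-back, no overlap); Lucia is clear from here.
Kenji starts before Mei ends → Mei and Kenji overlap.
Jonas starts before Mei ends → Mei and Jonas overlap.
Tariq starts after Mei ends.
Jonas starts before Kenji ends → Kenji and Jonas overlap.
Tariq starts after Kenji ends.
Tariq starts after Jonas ends.

Jonas & Kenji, Jonas & Mei, Kenji & Mei, Lucia & Mei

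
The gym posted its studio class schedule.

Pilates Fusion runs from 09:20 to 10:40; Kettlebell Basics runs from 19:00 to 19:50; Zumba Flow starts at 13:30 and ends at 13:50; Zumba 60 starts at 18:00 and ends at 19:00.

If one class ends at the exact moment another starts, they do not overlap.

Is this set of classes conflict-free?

Sorted by start: Pilates Fusion, Zumba Flow, Zumba 60, Kettlebell Basics.
Zumba Flow starts after Pilates Fusion ends, so Pilates Fusion has no further overlaps.
Zumba 60 starts after Zumba Flow ends, so Zumba Flow has no further overlaps.
Kettlebell Basics starts exactly when Zumba 60 ends (back-to-back, no overlap).
Every pair is clear; the schedule has no overlaps.

Yes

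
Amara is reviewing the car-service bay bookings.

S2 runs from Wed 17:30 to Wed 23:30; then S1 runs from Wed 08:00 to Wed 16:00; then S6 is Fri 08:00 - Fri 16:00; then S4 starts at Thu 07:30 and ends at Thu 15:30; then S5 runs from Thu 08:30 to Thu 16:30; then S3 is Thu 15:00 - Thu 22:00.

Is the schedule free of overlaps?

Sorted by start: S1, S2, S4, S5, S3, S6.
S2 starts after S1 ends; S1 is clear from here.
S4 starts after S2 ends; S2 is clear from here.
S5 starts before S4 ends → S4 and S5 overlap.
That's a conflict, so the schedule is not conflict-free.

No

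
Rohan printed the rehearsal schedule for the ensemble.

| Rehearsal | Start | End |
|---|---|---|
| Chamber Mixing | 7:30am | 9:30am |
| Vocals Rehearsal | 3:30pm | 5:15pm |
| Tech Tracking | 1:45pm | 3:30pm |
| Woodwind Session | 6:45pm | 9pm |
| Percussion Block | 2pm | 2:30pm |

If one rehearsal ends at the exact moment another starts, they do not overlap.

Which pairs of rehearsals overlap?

Check each pair: they overlap iff neither finishes before the other starts.
Sorted by start: Chamber Mixing, Tech Tracking, Percussion Block, Vocals Rehearsal, Woodwind Session.
Tech Tracking starts after Chamber Mixing ends — done with Chamber Mixing.
Percussion Block starts before Tech Tracking ends → Tech Tracking and Percussion Block overlap.
Vocals Rehearsal starts exactly when Tech Tracking ends (back-to-back, no overlap) — done with Tech Tracking.
Vocals Rehearsal starts after Percussion Block ends — done with Percussion Block.
Woodwind Session starts after Vocals Rehearsal ends.

Percussion Block & Tech Tracking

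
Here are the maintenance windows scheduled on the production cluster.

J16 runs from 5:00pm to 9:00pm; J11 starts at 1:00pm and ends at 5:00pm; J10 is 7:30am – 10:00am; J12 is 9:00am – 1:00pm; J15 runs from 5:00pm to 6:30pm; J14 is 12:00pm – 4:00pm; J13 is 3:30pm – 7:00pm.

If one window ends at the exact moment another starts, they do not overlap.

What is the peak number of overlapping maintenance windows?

Sweep the timeline, counting +1 at each start and −1 at each end (ends before starts at a tie):
7:30am start J10 → 1
9:00am start J12 → 2
10:00am end J10 → 1
12:00pm start J14 → 2
1:00pm end J12 → 1
1:00pm start J11 → 2
3:30pm start J13 → 3
4:00pm end J14 → 2
5:00pm end J11 → 1
5:00pm start J15 → 2
5:00pm start J16 → 3
6:30pm end J15 → 2
7:00pm end J13 → 1
9:00pm end J16 → 0
Peak is 3, at 3:30pm (J11, J13, J14).

3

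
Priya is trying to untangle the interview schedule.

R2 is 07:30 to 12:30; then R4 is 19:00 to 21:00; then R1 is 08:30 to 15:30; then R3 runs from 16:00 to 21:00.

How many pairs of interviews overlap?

2

Check each pair: they overlap iff neither finishes before the other starts.
Sorted by start: R2, R1, R3, R4.
R1 starts before R2 ends → R2 and R1 overlap.
R3 starts after R2 ends — done with R2.
R3 starts after R1 ends — done with R1.
R4 starts before R3 ends → R3 and R4 overlap.
Overlapping pairs: R1 & R2, R3 & R4 — 2 in total.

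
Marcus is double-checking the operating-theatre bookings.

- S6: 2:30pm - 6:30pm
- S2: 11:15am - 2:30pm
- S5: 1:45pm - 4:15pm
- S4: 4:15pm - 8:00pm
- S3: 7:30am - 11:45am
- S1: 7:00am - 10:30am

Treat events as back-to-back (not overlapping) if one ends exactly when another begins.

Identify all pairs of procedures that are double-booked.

Sorted by start: S1, S3, S2, S5, S6, S4.
S3 starts before S1 ends → S1 and S3 overlap.
S2 starts after S1 ends — done with S1.
S2 starts before S3 ends → S3 and S2 overlap.
S5 starts after S3 ends — done with S3.
S5 starts before S2 ends → S2 and S5 overlap.
S6 starts exactly when S2 ends (back-to-back, no overlap) — done with S2.
S6 starts before S5 ends → S5 and S6 overlap.
S4 starts exactly when S5 ends (back-to-back, no overlap).
S4 starts before S6 ends → S6 and S4 overlap.

S1 & S3, S2 & S3, S2 & S5, S4 & S6, S5 & S6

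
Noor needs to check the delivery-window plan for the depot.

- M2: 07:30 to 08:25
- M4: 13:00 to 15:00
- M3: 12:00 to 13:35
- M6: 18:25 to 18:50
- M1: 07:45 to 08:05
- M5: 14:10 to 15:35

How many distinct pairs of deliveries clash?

3

Sorted by start: M2, M1, M3, M4, M5, M6.
M1 starts before M2 ends → M2 and M1 overlap.
M3 starts after M2 ends — done with M2.
M3 starts after M1 ends — done with M1.
M4 starts before M3 ends → M3 and M4 overlap.
M5 starts after M3 ends — done with M3.
M5 starts before M4 ends → M4 and M5 overlap.
M6 starts after M4 ends.
M6 starts after M5 ends.
Overlapping pairs: M1 & M2, M3 & M4, M4 & M5 — 3 in total.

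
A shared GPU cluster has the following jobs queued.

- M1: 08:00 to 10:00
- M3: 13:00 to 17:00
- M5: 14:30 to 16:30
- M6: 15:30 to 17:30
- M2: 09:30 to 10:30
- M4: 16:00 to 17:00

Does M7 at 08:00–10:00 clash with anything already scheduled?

Yes — it overlaps M1, M2

M1: starts 08:00 before M7 ends 10:00, and ends 10:00 after M7 starts 08:00 → overlap.
M2: starts 09:30 before M7 ends 10:00, and ends 10:30 after M7 starts 08:00 → overlap.
M3: starts 13:00 at or after M7 ends 10:00 → clear.
M5: starts 14:30 at or after M7 ends 10:00 → clear.
M6: starts 15:30 at or after M7 ends 10:00 → clear.
M4: starts 16:00 at or after M7 ends 10:00 → clear.
M7 overlaps M1, M2.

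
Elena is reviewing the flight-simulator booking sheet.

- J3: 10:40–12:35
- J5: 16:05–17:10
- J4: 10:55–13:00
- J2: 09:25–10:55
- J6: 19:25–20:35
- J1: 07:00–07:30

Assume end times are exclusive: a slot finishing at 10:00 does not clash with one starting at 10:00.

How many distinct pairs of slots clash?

Sorted by start: J1, J2, J3, J4, J5, J6.
J2 starts after J1 ends, so J1 has no further overlaps.
J3 starts before J2 ends → J2 and J3 overlap.
J4 starts exactly when J2 ends (back-to-back, no overlap), so J2 has no further overlaps.
J4 starts before J3 ends → J3 and J4 overlap.
J5 starts after J3 ends, so J3 has no further overlaps.
J5 starts after J4 ends, so J4 has no further overlaps.
J6 starts after J5 ends.
Overlapping pairs: J2 & J3, J3 & J4 — 2 in total.

2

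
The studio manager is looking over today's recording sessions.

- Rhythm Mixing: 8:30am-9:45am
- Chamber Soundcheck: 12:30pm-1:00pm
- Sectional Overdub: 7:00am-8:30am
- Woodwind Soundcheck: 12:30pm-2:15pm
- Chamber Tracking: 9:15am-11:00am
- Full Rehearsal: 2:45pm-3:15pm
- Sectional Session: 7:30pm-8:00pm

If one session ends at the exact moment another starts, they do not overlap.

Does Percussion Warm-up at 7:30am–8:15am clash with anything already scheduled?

Yes — it overlaps Sectional Overdub

Sectional Overdub: starts 7:00am before Percussion Warm-up ends 8:15am, and ends 8:30am after Percussion Warm-up starts 7:30am → overlap.
Rhythm Mixing: starts 8:30am at or after Percussion Warm-up ends 8:15am → clear.
Chamber Tracking: starts 9:15am at or after Percussion Warm-up ends 8:15am → clear.
Woodwind Soundcheck: starts 12:30pm at or after Percussion Warm-up ends 8:15am → clear.
Chamber Soundcheck: starts 12:30pm at or after Percussion Warm-up ends 8:15am → clear.
Full Rehearsal: starts 2:45pm at or after Percussion Warm-up ends 8:15am → clear.
Sectional Session: starts 7:30pm at or after Percussion Warm-up ends 8:15am → clear.
Percussion Warm-up overlaps Sectional Overdub.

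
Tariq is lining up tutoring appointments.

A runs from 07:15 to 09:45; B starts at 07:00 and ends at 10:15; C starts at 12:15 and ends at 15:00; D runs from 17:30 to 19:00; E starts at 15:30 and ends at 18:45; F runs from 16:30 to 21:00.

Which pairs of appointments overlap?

Check each pair: they overlap iff neither finishes before the other starts.
Sorted by start: B, A, C, E, F, D.
A starts before B ends → B and A overlap.
C starts after B ends — done with B.
C starts after A ends — done with A.
E starts after C ends — done with C.
F starts before E ends → E and F overlap.
D starts before E ends → E and D overlap.
D starts before F ends → F and D overlap.

A & B, D & E, D & F, E & F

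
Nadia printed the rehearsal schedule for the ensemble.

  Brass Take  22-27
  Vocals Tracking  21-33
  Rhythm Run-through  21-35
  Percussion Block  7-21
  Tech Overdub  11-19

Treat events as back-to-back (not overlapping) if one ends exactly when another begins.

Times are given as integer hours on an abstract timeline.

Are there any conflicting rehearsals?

Sorted by start: Percussion Block, Tech Overdub, Vocals Tracking, Rhythm Run-through, Brass Take.
Tech Overdub starts before Percussion Block ends → Percussion Block and Tech Overdub overlap.
That's a conflict, so the schedule is not conflict-free.

Yes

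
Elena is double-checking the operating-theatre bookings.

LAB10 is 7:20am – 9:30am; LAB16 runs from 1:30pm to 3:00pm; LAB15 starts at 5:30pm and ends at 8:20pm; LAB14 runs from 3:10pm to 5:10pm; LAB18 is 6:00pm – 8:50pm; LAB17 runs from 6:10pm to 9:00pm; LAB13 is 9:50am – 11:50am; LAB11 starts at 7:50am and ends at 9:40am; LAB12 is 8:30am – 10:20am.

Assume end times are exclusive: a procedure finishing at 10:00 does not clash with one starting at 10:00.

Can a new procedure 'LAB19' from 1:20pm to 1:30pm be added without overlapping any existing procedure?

LAB10: ends 9:30am at or before LAB19 starts 1:20pm → clear.
LAB11: ends 9:40am at or before LAB19 starts 1:20pm → clear.
LAB12: ends 10:20am at or before LAB19 starts 1:20pm → clear.
LAB13: ends 11:50am at or before LAB19 starts 1:20pm → clear.
LAB16: starts 1:30pm at or after LAB19 ends 1:30pm → clear.
LAB14: starts 3:10pm at or after LAB19 ends 1:30pm → clear.
LAB15: starts 5:30pm at or after LAB19 ends 1:30pm → clear.
LAB18: starts 6:00pm at or after LAB19 ends 1:30pm → clear.
LAB17: starts 6:10pm at or after LAB19 ends 1:30pm → clear.

Yes — the slot is free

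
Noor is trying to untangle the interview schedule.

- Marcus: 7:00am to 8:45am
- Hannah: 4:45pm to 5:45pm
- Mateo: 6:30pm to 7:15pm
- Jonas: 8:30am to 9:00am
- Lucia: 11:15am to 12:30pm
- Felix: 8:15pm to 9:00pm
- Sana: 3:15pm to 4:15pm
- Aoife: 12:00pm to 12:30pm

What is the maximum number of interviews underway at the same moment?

Sort all start/end points and keep a running count:
7:00am start Marcus → 1
8:30am start Jonas → 2
8:45am end Marcus → 1
9:00am end Jonas → 0
11:15am start Lucia → 1
12:00pm start Aoife → 2
12:30pm end Aoife → 1
12:30pm end Lucia → 0
3:15pm start Sana → 1
4:15pm end Sana → 0
4:45pm start Hannah → 1
5:45pm end Hannah → 0
6:30pm start Mateo → 1
7:15pm end Mateo → 0
8:15pm start Felix → 1
9:00pm end Felix → 0
Peak is 2, at 8:30am (Jonas, Marcus).

2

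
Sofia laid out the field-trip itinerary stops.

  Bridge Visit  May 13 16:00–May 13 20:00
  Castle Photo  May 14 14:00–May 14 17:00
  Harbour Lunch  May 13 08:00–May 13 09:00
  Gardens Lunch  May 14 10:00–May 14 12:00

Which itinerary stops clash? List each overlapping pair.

Sorted by start: Harbour Lunch, Bridge Visit, Gardens Lunch, Castle Photo.
Bridge Visit starts after Harbour Lunch ends; Harbour Lunch is clear from here.
Gardens Lunch starts after Bridge Visit ends; Bridge Visit is clear from here.
Castle Photo starts after Gardens Lunch ends.

no conflicts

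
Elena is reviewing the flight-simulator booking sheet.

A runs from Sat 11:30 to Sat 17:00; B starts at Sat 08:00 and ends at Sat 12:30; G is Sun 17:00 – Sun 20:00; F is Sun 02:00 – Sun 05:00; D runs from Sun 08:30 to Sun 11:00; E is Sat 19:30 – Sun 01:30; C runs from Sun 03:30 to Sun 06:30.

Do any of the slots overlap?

Yes

Sorted by start: B, A, E, F, C, D, G.
A starts before B ends → B and A overlap.
That's a conflict, so the schedule is not conflict-free.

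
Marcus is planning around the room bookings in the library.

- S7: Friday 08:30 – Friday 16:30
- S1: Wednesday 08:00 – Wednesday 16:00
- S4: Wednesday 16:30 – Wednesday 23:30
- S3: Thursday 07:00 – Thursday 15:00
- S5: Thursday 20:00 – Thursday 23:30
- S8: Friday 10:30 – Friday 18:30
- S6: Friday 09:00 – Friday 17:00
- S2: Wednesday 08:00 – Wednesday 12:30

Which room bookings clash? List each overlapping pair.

Sorted by start: S1, S2, S4, S3, S5, S7, S6, S8.
S2 starts before S1 ends → S1 and S2 overlap.
S4 starts after S1 ends — done with S1.
S4 starts after S2 ends — done with S2.
S3 starts after S4 ends — done with S4.
S5 starts after S3 ends — done with S3.
S7 starts after S5 ends — done with S5.
S6 starts before S7 ends → S7 and S6 overlap.
S8 starts before S7 ends → S7 and S8 overlap.
S8 starts before S6 ends → S6 and S8 overlap.

S1 & S2, S6 & S7, S6 & S8, S7 & S8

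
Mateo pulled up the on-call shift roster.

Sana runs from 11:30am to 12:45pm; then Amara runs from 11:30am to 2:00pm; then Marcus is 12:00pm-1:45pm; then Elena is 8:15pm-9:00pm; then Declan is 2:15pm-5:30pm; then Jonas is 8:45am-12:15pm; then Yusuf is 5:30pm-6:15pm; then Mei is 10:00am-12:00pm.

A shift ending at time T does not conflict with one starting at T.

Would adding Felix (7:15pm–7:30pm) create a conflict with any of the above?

No — it doesn't clash with anything

Jonas: ends 12:15pm at or before Felix starts 7:15pm → clear.
Mei: ends 12:00pm at or before Felix starts 7:15pm → clear.
Sana: ends 12:45pm at or before Felix starts 7:15pm → clear.
Amara: ends 2:00pm at or before Felix starts 7:15pm → clear.
Marcus: ends 1:45pm at or before Felix starts 7:15pm → clear.
Declan: ends 5:30pm at or before Felix starts 7:15pm → clear.
Yusuf: ends 6:15pm at or before Felix starts 7:15pm → clear.
Elena: starts 8:15pm at or after Felix ends 7:30pm → clear.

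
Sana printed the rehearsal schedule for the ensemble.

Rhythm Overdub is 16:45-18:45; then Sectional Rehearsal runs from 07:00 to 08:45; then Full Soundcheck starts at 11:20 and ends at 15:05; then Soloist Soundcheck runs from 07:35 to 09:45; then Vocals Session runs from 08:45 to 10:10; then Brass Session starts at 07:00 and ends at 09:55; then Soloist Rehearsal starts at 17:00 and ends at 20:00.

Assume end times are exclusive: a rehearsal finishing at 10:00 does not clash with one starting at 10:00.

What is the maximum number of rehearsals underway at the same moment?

3

Sweep the timeline, counting +1 at each start and −1 at each end (ends before starts at a tie):
07:00 start Brass Session → 1
07:00 start Sectional Rehearsal → 2
07:35 start Soloist Soundcheck → 3
08:45 end Sectional Rehearsal → 2
08:45 start Vocals Session → 3
09:45 end Soloist Soundcheck → 2
09:55 end Brass Session → 1
10:10 end Vocals Session → 0
11:20 start Full Soundcheck → 1
15:05 end Full Soundcheck → 0
16:45 start Rhythm Overdub → 1
17:00 start Soloist Rehearsal → 2
18:45 end Rhythm Overdub → 1
20:00 end Soloist Rehearsal → 0
Peak is 3, at 07:35 (Brass Session, Sectional Rehearsal, Soloist Soundcheck).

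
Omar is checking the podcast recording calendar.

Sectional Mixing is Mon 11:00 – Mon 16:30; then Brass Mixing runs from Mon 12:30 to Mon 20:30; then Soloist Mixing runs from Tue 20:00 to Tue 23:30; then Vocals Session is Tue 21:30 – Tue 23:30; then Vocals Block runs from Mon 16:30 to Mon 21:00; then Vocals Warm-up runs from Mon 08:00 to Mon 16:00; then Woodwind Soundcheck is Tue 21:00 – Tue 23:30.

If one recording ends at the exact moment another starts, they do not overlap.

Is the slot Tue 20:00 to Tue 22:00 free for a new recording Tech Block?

No — it overlaps Soloist Mixing, Vocals Session, Woodwind Soundcheck

Vocals Warm-up: ends Mon 16:00 at or before Tech Block starts Tue 20:00 → clear.
Sectional Mixing: ends Mon 16:30 at or before Tech Block starts Tue 20:00 → clear.
Brass Mixing: ends Mon 20:30 at or before Tech Block starts Tue 20:00 → clear.
Vocals Block: ends Mon 21:00 at or before Tech Block starts Tue 20:00 → clear.
Soloist Mixing: starts Tue 20:00 before Tech Block ends Tue 22:00, and ends Tue 23:30 after Tech Block starts Tue 20:00 → overlap.
Woodwind Soundcheck: starts Tue 21:00 before Tech Block ends Tue 22:00, and ends Tue 23:30 after Tech Block starts Tue 20:00 → overlap.
Vocals Session: starts Tue 21:30 before Tech Block ends Tue 22:00, and ends Tue 23:30 after Tech Block starts Tue 20:00 → overlap.
Tech Block overlaps Vocals Session, Soloist Mixing, Woodwind Soundcheck.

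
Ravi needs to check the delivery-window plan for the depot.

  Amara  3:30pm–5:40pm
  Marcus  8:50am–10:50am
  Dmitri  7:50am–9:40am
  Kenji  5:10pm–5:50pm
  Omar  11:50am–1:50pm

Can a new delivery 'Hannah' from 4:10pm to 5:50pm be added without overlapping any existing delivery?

Dmitri: ends 9:40am at or before Hannah starts 4:10pm → clear.
Marcus: ends 10:50am at or before Hannah starts 4:10pm → clear.
Omar: ends 1:50pm at or before Hannah starts 4:10pm → clear.
Amara: starts 3:30pm before Hannah ends 5:50pm, and ends 5:40pm after Hannah starts 4:10pm → overlap.
Kenji: starts 5:10pm before Hannah ends 5:50pm, and ends 5:50pm after Hannah starts 4:10pm → overlap.
Hannah overlaps Kenji, Amara.

No — it overlaps Amara, Kenji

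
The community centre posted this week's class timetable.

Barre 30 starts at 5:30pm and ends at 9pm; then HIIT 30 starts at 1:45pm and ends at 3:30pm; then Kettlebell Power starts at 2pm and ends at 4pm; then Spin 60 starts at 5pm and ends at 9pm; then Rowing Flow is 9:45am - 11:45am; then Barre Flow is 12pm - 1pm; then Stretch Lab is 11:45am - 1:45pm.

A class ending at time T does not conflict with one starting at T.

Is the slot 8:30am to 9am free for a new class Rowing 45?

Rowing Flow: starts 9:45am at or after Rowing 45 ends 9am → clear.
Stretch Lab: starts 11:45am at or after Rowing 45 ends 9am → clear.
Barre Flow: starts 12pm at or after Rowing 45 ends 9am → clear.
HIIT 30: starts 1:45pm at or after Rowing 45 ends 9am → clear.
Kettlebell Power: starts 2pm at or after Rowing 45 ends 9am → clear.
Spin 60: starts 5pm at or after Rowing 45 ends 9am → clear.
Barre 30: starts 5:30pm at or after Rowing 45 ends 9am → clear.

Yes — the slot is free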